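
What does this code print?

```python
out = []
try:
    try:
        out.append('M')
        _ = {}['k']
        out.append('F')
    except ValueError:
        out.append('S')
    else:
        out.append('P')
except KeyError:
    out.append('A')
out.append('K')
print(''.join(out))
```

Execution trace: 'M' (try body) → 'A' (outer except KeyError) → 'K' (after the try/except). Output: MAK

Answer: MAK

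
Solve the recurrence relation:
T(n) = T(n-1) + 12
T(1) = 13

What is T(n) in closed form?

Unrolling: T(n) = T(1) + 12·(n-1) = 13 + 12(n-1) = 12n + 1.

Answer: T(n) = 12n + 1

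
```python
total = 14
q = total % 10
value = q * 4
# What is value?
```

Trace:
`total = 14` → total = 14
`q = total % 10` → q = 4
`value = q * 4` → value = 16
So value = 16

Answer: 16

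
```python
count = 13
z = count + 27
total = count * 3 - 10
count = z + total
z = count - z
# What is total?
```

Trace:
`count = 13` → count = 13
`z = count + 27` → z = 40
`total = count * 3 - 10` → total = 29
`count = z + total` → count = 69
`z = count - z` → z = 29
So total = 29

Answer: 29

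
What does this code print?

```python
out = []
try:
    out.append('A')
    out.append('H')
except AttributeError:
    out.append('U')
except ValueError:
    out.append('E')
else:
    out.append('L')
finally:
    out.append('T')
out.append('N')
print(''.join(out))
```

Execution trace: 'A' (try body) → 'H' (try body, no exception) → 'L' (else) → 'T' (finally) → 'N' (after the try/except). Output: AHLTN

Answer: AHLTN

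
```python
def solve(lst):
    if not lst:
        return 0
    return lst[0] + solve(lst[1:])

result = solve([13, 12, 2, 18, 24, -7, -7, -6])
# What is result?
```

13 + 12 + 2 + 18 + 24 + (-7) + (-7) + (-6) + 0 = 49

Answer: 49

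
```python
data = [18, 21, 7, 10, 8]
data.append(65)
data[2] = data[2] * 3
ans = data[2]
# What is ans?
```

Trace:
`data = [18, 21, 7, 10, 8]` → data = [18, 21, 7, 10, 8]
`data.append(65)` → data = [18, 21, 7, 10, 8, 65]
`data[2] = data[2] * 3` → data = [18, 21, 21, 10, 8, 65]
`ans = data[2]` → ans = 21
So ans = 21

Answer: 21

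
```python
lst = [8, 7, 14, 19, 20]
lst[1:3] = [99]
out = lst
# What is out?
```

Trace:
`lst = [8, 7, 14, 19, 20]` → lst = [8, 7, 14, 19, 20]
`lst[1:3] = [99]` → lst = [8, 99, 19, 20]
`out = lst` → out = [8, 99, 19, 20]
So out = [8, 99, 19, 20]

Answer: [8, 99, 19, 20]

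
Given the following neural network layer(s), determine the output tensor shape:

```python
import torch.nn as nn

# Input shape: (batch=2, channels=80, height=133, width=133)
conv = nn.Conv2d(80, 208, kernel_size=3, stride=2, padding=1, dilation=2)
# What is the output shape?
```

Input: (2, 80, 133, 133) -> Output: (2, 208, 66, 66)

Answer: (2, 208, 66, 66)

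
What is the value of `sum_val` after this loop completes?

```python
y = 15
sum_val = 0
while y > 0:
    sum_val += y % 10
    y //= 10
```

Sum digits of 15
`sum_val` takes the values: 0 → 5 → 6

Answer: 6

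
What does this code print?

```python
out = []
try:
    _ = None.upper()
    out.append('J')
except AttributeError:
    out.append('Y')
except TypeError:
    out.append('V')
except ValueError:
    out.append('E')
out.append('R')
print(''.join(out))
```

Execution trace: 'Y' (except AttributeError) → 'R' (after the try/except). Output: YR

Answer: YR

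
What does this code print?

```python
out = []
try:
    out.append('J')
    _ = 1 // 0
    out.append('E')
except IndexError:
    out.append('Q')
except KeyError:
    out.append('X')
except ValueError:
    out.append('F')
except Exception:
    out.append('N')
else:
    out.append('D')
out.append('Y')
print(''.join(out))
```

Execution trace: 'J' (try body) → 'N' (except Exception) → 'Y' (after the try/except). Output: JNY

Answer: JNY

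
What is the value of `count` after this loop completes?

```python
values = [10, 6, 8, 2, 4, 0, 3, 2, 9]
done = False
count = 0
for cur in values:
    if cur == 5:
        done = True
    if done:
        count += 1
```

Count elements after first 5 in [10, 6, 8, 2, 4, 0, 3, 2, 9]
`count` takes the values: 0

Answer: 0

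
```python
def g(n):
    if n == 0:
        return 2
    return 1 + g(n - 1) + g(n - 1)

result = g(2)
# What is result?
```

g(n) = 1 + 2·g(n-1), g(0)=2. Closed form: (2+1)·2^2 - 1 = 11.

Answer: 11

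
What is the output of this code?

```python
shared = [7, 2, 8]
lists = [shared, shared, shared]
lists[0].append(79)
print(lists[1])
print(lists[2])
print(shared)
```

Key concept: list of same reference.
Step by step:
`shared = [7, 2, 8]` → shared = [7, 2, 8]
`lists = [shared, shared, shared]` → lists = [[7, 2, 8], [7, 2, 8], [7, 2, 8]]
`lists[0].append(79)` → shared = [7, 2, 8, 79]; lists = [[7, 2, 8, 79], [7, 2, 8, 79], [7, 2, 8, 79]]
`print(lists[1])` → prints [7, 2, 8, 79]
`print(lists[2])` → prints [7, 2, 8, 79]
`print(shared)` → prints [7, 2, 8, 79]

Answer:
[7, 2, 8, 79]
[7, 2, 8, 79]
[7, 2, 8, 79]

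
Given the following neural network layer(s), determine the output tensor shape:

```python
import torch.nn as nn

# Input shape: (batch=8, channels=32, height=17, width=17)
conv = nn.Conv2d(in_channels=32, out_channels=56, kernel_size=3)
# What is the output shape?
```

Input: (8, 32, 17, 17) -> Output: (8, 56, 15, 15)

Answer: (8, 56, 15, 15)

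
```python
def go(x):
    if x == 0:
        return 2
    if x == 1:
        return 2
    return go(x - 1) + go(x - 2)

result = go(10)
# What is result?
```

Build up from base cases: go(0)=2, go(1)=2, go(2)=4, go(3)=6, go(4)=10, go(5)=16, go(6)=26, ..., go(10)=178

Answer: 178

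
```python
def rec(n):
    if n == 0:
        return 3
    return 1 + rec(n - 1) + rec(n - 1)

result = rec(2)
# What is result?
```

rec(n) = 1 + 2·rec(n-1), rec(0)=3. Closed form: (3+1)·2^2 - 1 = 15.

Answer: 15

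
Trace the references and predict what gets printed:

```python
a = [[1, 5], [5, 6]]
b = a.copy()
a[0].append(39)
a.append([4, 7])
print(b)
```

Key concept: shallow copy with nested lists.
Step by step:
`a = [[1, 5], [5, 6]]` → a = [[1, 5], [5, 6]]
`b = a.copy()` → b = [[1, 5], [5, 6]]
`a[0].append(39)` → a = [[1, 5, 39], [5, 6]]; b = [[1, 5, 39], [5, 6]]
`a.append([4, 7])` → a = [[1, 5, 39], [5, 6], [4, 7]]
`print(b)` → prints [[1, 5, 39], [5, 6]]

Answer: [[1, 5, 39], [5, 6]]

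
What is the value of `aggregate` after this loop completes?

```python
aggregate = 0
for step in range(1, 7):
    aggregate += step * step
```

Sum of squares 1² to 6² = 91
`aggregate` takes the values: 0 → 1 → 5 → 14 → 30 → 55 → 91

Answer: 91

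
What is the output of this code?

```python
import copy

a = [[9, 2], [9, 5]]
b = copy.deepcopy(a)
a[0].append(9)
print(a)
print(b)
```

Key concept: deep copy is fully independent.
Step by step:
`a = [[9, 2], [9, 5]]` → a = [[9, 2], [9, 5]]
`b = copy.deepcopy(a)` → b = [[9, 2], [9, 5]]
`a[0].append(9)` → a = [[9, 2, 9], [9, 5]]
`print(a)` → prints [[9, 2, 9], [9, 5]]
`print(b)` → prints [[9, 2], [9, 5]]

Answer:
[[9, 2, 9], [9, 5]]
[[9, 2], [9, 5]]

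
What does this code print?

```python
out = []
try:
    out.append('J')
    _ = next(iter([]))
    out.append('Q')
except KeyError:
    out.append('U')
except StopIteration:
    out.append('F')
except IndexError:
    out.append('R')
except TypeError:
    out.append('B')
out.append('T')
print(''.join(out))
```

Execution trace: 'J' (try body) → 'F' (except StopIteration) → 'T' (after the try/except). Output: JFT

Answer: JFT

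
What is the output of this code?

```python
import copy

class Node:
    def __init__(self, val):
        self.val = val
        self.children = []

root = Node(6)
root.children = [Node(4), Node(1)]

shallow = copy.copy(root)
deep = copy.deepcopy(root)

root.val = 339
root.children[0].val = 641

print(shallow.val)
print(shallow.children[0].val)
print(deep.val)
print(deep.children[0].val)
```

Key concept: deep copy with custom objects.
Step by step:
`root = Node(6)` → root = Node(val=6, children=[])
`root.children = [Node(4), Node(1)]` → root = Node(val=6, children=[Node(val=4, children=[]), Node(val=1, children=[])])
`shallow = copy.copy(root)` → shallow = Node(val=6, children=[Node(val=4, children=[]), Node(val=1, children=[])])
`deep = copy.deepcopy(root)` → deep = Node(val=6, children=[Node(val=4, children=[]), Node(val=1, children=[])])
`root.val = 339` → root = Node(val=339, children=[Node(val=4, children=[]), Node(val=1, children=[])])
`root.children[0].val = 641` → root = Node(val=339, children=[Node(val=641, children=[]), Node(val=1, children=[])]); shallow = Node(val=6, children=[Node(val=641, children=[]), Node(val=1, children=[])])
`print(shallow.val)` → prints 6
`print(shallow.children[0].val)` → prints 641
`print(deep.val)` → prints 6
`print(deep.children[0].val)` → prints 4

Answer:
6
641
6
4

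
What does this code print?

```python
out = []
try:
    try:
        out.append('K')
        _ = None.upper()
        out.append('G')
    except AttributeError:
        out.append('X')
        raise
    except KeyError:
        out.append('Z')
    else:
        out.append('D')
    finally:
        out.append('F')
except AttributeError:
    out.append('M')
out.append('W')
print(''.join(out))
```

Execution trace: 'K' (try body) → 'X' (except AttributeError) → 'F' (finally) → 'M' (outer except AttributeError) → 'W' (after the try/except). Output: KXFMW

Answer: KXFMW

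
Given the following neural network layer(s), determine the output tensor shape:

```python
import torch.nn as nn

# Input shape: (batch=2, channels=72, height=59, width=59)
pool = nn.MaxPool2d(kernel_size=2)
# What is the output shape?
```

Input: (2, 72, 59, 59) -> Output: (2, 72, 29, 29)

Answer: (2, 72, 29, 29)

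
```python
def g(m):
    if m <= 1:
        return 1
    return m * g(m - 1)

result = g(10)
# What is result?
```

g(10) = 10 * 9 * 8 * 7 * 6 * 5 * 4 * 3 * 2 * 1 = 3628800

Answer: 3628800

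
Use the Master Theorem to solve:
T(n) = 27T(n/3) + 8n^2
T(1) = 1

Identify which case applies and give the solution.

a=27, b=3, f(n)=8n^2. log_3(27) = 3. Since c=2 < 3, Case 1 applies: T(n) = Θ(n^log_b(a)) = O(n^3).

Answer: O(n^3) - Case 1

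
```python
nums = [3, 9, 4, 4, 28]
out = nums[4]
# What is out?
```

Trace:
`nums = [3, 9, 4, 4, 28]` → nums = [3, 9, 4, 4, 28]
`out = nums[4]` → out = 28
So out = 28

Answer: 28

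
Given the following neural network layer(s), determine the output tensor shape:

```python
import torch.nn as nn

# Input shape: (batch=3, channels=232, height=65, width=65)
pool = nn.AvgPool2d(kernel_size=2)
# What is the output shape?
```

Input: (3, 232, 65, 65) -> Output: (3, 232, 32, 32)

Answer: (3, 232, 32, 32)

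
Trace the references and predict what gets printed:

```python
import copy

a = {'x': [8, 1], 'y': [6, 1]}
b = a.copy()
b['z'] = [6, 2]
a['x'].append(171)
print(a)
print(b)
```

Key concept: shallow copy of dict with mutable values.
Step by step:
`a = {'x': [8, 1], 'y': [6, 1]}` → a = {'x': [8, 1], 'y': [6, 1]}
`b = a.copy()` → b = {'x': [8, 1], 'y': [6, 1]}
`b['z'] = [6, 2]` → b = {'x': [8, 1], 'y': [6, 1], 'z': [6, 2]}
`a['x'].append(171)` → a = {'x': [8, 1, 171], 'y': [6, 1]}; b = {'x': [8, 1, 171], 'y': [6, 1], 'z': [6, 2]}
`print(a)` → prints {'x': [8, 1, 171], 'y': [6, 1]}
`print(b)` → prints {'x': [8, 1, 171], 'y': [6, 1], 'z': [6, 2]}

Answer:
{'x': [8, 1, 171], 'y': [6, 1]}
{'x': [8, 1, 171], 'y': [6, 1], 'z': [6, 2]}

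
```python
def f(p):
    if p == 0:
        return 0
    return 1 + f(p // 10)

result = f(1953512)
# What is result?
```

Count of digits of 1953512: 7

Answer: 7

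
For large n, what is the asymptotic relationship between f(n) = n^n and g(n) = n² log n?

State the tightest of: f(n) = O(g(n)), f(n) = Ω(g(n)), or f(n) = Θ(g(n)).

n^n vs n² log n: f(n) = Ω(g(n)) but not O(g(n)) — n^n grows strictly faster than n² log n.

Answer: f(n) = Ω(g(n)) but not O(g(n)) — n^n grows strictly faster than n² log n.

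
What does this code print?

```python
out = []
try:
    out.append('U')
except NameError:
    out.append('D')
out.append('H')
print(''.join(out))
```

Execution trace: 'U' (try body, no exception) → 'H' (after the try/except). Output: UH

Answer: UH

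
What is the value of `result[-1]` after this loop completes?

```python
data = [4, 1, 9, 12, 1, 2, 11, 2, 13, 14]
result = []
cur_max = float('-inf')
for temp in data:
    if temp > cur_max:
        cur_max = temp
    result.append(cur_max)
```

Running max ends at 14
`result` takes the values: [] → [4] → [4, 4] → [4, 4, 9] → [4, 4, 9, 12] → [4, 4, 9, 12, 12] → [4, 4, 9, 12, 12, 12] → [4, 4, 9, 12, 12, 12, 12] → [4, 4, 9, 12, 12, 12, 12, 12] → [4, 4, 9, 12, 12, 12, 12, 12, 13] → [4, 4, 9, 12, 12, 12, 12, 12, 13, 14]
So `result[-1]` = 14

Answer: 14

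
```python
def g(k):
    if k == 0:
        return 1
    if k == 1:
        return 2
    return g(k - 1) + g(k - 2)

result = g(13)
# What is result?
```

Build up from base cases: g(0)=1, g(1)=2, g(2)=3, g(3)=5, g(4)=8, g(5)=13, g(6)=21, ..., g(13)=610

Answer: 610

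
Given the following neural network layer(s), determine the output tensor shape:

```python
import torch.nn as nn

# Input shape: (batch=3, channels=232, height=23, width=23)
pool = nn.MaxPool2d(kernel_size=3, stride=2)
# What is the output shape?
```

Input: (3, 232, 23, 23) -> Output: (3, 232, 11, 11)

Answer: (3, 232, 11, 11)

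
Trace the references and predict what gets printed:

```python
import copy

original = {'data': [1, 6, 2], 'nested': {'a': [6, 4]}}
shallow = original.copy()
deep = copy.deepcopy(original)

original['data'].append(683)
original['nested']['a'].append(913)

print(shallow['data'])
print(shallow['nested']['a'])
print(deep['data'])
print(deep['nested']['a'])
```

Key concept: comparing shallow vs deep copy.
Step by step:
`original = {'data': [1, 6, 2], 'nested': {'a': [6, 4]}}` → original = {'data': [1, 6, 2], 'nested': {'a': [6, 4]}}
`shallow = original.copy()` → shallow = {'data': [1, 6, 2], 'nested': {'a': [6, 4]}}
`deep = copy.deepcopy(original)` → deep = {'data': [1, 6, 2], 'nested': {'a': [6, 4]}}
`original['data'].append(683)` → original = {'data': [1, 6, 2, 683], 'nested': {'a': [6, 4]}}; shallow = {'data': [1, 6, 2, 683], 'nested': {'a': [6, 4]}}
`original['nested']['a'].append(913)` → original = {'data': [1, 6, 2, 683], 'nested': {'a': [6, 4, 913]}}; shallow = {'data': [1, 6, 2, 683], 'nested': {'a': [6, 4, 913]}}
`print(shallow['data'])` → prints [1, 6, 2, 683]
`print(shallow['nested']['a'])` → prints [6, 4, 913]
`print(deep['data'])` → prints [1, 6, 2]
`print(deep['nested']['a'])` → prints [6, 4]

Answer:
[1, 6, 2, 683]
[6, 4, 913]
[1, 6, 2]
[6, 4]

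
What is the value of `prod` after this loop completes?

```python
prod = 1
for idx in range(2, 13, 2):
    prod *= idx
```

Product of even numbers 2 to 12
`prod` takes the values: 1 → 2 → 8 → 48 → 384 → 3840 → 46080

Answer: 46080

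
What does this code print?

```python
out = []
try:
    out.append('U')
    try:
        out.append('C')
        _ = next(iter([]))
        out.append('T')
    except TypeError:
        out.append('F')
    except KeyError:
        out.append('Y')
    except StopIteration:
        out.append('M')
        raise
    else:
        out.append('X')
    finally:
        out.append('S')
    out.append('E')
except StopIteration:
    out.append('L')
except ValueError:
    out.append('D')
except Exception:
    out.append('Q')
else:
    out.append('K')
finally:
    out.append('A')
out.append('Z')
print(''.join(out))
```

Execution trace: 'U' (try body) → 'C' (inner try body) → 'M' (inner except StopIteration) → 'S' (inner finally) → 'L' (except StopIteration) → 'A' (finally) → 'Z' (after the try/except). Output: UCMSLAZ

Answer: UCMSLAZ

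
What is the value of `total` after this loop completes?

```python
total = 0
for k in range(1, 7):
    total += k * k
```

Sum of squares 1² to 6² = 91
`total` takes the values: 0 → 1 → 5 → 14 → 30 → 55 → 91

Answer: 91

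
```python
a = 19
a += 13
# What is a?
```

Trace:
`a = 19` → a = 19
`a += 13` → a = 32
So a = 32

Answer: 32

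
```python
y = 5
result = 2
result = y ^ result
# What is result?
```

Trace:
`y = 5` → y = 5
`result = 2` → result = 2
`result = y ^ result` → result = 7
So result = 7

Answer: 7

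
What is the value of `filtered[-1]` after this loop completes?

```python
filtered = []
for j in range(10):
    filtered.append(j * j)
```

Last element of squares 0 to 9
`filtered` takes the values: [] → [0] → [0, 1] → [0, 1, 4] → [0, 1, 4, 9] → [0, 1, 4, 9, 16] → [0, 1, 4, 9, 16, 25] → [0, 1, 4, 9, 16, 25, 36] → [0, 1, 4, 9, 16, 25, 36, 49] → [0, 1, 4, 9, 16, 25, 36, 49, 64] → [0, 1, 4, 9, 16, 25, 36, 49, 64, 81]
So `filtered[-1]` = 81

Answer: 81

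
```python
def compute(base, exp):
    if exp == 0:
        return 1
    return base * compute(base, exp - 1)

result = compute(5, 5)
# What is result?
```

compute(5, 5) = 5 * 5 * 5 * 5 * 5 = 3125

Answer: 3125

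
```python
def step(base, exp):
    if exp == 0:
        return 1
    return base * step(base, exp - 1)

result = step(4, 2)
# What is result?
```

step(4, 2) = 4 * 4 = 16

Answer: 16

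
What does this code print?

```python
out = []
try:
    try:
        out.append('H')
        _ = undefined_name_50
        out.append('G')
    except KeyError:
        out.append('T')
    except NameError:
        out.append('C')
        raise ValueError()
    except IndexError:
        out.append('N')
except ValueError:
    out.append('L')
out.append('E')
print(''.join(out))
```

Execution trace: 'H' (inner try body) → 'C' (inner except NameError) → 'L' (outer except ValueError) → 'E' (after the try/except). Output: HCLE

Answer: HCLE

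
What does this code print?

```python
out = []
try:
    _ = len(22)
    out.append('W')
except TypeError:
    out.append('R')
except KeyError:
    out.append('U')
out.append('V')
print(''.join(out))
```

Execution trace: 'R' (except TypeError) → 'V' (after the try/except). Output: RV

Answer: RV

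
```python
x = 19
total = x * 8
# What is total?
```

Trace:
`x = 19` → x = 19
`total = x * 8` → total = 152
So total = 152

Answer: 152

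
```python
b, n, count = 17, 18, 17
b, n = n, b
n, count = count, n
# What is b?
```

Trace:
`b, n, count = 17, 18, 17` → b = 17; n = 18; count = 17
`b, n = n, b` → b = 18; n = 17
`n, count = count, n` → n = 17; count = 17
So b = 18

Answer: 18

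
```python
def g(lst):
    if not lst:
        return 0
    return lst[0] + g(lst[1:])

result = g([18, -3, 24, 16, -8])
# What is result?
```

18 + (-3) + 24 + 16 + (-8) + 0 = 47

Answer: 47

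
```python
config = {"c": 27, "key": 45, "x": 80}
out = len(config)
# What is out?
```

Trace:
`config = {"c": 27, "key": 45, "x": 80}` → config = {'c': 27, 'key': 45, 'x': 80}
`out = len(config)` → out = 3
So out = 3

Answer: 3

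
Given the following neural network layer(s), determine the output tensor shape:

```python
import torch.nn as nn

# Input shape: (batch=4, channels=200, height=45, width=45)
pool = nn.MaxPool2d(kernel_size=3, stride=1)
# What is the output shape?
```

Input: (4, 200, 45, 45) -> Output: (4, 200, 43, 43)

Answer: (4, 200, 43, 43)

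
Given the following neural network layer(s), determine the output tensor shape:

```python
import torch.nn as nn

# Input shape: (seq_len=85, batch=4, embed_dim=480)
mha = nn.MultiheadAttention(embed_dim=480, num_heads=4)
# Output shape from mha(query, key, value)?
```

Input: (85, 4, 480) -> Output: (85, 4, 480)

Answer: (85, 4, 480)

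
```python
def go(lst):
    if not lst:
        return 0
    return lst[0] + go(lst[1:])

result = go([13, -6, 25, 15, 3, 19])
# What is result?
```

13 + (-6) + 25 + 15 + 3 + 19 + 0 = 69

Answer: 69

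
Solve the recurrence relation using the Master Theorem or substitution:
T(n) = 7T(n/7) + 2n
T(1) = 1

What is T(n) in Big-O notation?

By Master Theorem: a=7, b=7, f(n)=2n. Since log_7(7) = 1 and f(n) = Θ(n^1), Case 2 applies. T(n) = O(n log n).

Answer: O(n log n)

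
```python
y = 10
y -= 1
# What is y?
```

Trace:
`y = 10` → y = 10
`y -= 1` → y = 9
So y = 9

Answer: 9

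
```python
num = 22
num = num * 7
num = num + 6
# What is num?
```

Trace:
`num = 22` → num = 22
`num = num * 7` → num = 154
`num = num + 6` → num = 160
So num = 160

Answer: 160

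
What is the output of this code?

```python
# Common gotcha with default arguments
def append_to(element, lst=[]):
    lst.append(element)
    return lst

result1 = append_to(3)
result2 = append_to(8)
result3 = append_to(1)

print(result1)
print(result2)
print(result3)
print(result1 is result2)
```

Key concept: mutable default argument gotcha.
Step by step:
`result1 = append_to(3)` → result1 = [3]
`result2 = append_to(8)` → result1 = [3, 8] (same object as result2); result2 = [3, 8] (same object as result1)
`result3 = append_to(1)` → result1 = [3, 8, 1] (same object as result2, result3); result2 = [3, 8, 1] (same object as result1, result3); result3 = [3, 8, 1] (same object as result1, result2)
`print(result1)` → prints [3, 8, 1]
`print(result2)` → prints [3, 8, 1]
`print(result3)` → prints [3, 8, 1]
`print(result1 is result2)` → prints True

Answer:
[3, 8, 1]
[3, 8, 1]
[3, 8, 1]
True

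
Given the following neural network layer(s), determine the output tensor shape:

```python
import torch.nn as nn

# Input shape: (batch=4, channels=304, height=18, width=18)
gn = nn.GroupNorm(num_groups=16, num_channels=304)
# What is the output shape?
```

Input: (4, 304, 18, 18) -> Output: (4, 304, 18, 18)

Answer: (4, 304, 18, 18)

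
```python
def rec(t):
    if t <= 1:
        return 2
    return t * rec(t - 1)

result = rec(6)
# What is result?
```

rec(6) = 6 * 5 * 4 * 3 * 2 * 2 = 1440

Answer: 1440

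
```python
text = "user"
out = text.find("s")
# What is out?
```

Trace:
`text = "user"` → text = 'user'
`out = text.find("s")` → out = 1
So out = 1

Answer: 1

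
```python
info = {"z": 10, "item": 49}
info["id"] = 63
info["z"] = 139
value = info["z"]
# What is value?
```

Trace:
`info = {"z": 10, "item": 49}` → info = {'z': 10, 'item': 49}
`info["id"] = 63` → info = {'z': 10, 'item': 49, 'id': 63}
`info["z"] = 139` → info = {'z': 139, 'item': 49, 'id': 63}
`value = info["z"]` → value = 139
So value = 139

Answer: 139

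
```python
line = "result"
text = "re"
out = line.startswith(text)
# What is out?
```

Trace:
`line = "result"` → line = 'result'
`text = "re"` → text = 're'
`out = line.startswith(text)` → out = True
So out = True

Answer: True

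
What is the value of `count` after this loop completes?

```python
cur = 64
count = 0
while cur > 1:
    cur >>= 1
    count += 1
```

Count right shifts until 1
`count` takes the values: 0 → 1 → 2 → 3 → 4 → 5 → 6

Answer: 6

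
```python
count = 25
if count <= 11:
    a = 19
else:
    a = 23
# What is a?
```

Trace:
`count = 25` → count = 25
`if count <= 11: ...` → count <= 11 is False, take else branch → a = 23
So a = 23

Answer: 23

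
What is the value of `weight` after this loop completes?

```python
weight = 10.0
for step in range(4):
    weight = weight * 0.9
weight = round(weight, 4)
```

Exponential decay: 10.0 * 0.9^4
`weight` takes the values: 10.0 → 9.0 → 8.1 → 7.29 → 6.561

Answer: 6.561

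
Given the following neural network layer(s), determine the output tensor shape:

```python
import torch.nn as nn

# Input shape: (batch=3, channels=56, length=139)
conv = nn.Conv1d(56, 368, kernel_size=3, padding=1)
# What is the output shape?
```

Input: (3, 56, 139) -> Output: (3, 368, 139)

Answer: (3, 368, 139)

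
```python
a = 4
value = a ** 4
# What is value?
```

Trace:
`a = 4` → a = 4
`value = a ** 4` → value = 256
So value = 256

Answer: 256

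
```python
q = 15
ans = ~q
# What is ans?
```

Trace:
`q = 15` → q = 15
`ans = ~q` → ans = -16
So ans = -16

Answer: -16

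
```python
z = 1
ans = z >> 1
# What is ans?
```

Trace:
`z = 1` → z = 1
`ans = z >> 1` → ans = 0
So ans = 0

Answer: 0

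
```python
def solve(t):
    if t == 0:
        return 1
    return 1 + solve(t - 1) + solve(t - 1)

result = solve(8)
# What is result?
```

solve(t) = 1 + 2·solve(t-1), solve(0)=1. Closed form: (1+1)·2^8 - 1 = 511.

Answer: 511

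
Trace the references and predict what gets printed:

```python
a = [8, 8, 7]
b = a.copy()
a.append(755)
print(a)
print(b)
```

Key concept: list.copy() creates independent copy.
Step by step:
`a = [8, 8, 7]` → a = [8, 8, 7]
`b = a.copy()` → b = [8, 8, 7]
`a.append(755)` → a = [8, 8, 7, 755]
`print(a)` → prints [8, 8, 7, 755]
`print(b)` → prints [8, 8, 7]

Answer:
[8, 8, 7, 755]
[8, 8, 7]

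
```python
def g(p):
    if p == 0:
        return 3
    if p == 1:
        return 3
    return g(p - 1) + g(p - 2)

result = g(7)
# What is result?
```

Build up from base cases: g(0)=3, g(1)=3, g(2)=6, g(3)=9, g(4)=15, g(5)=24, g(6)=39, ..., g(7)=63

Answer: 63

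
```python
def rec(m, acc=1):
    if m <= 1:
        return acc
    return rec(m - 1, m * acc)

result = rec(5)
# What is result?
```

Accumulator trace (n, acc): (5, 1) -> (4, 5) -> (3, 20) -> (2, 60) -> (1, 120) -> return 120

Answer: 120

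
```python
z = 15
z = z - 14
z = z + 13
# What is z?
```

Trace:
`z = 15` → z = 15
`z = z - 14` → z = 1
`z = z + 13` → z = 14
So z = 14

Answer: 14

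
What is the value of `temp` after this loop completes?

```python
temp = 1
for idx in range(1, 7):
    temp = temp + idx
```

Start at 1, add 1 through 6
`temp` takes the values: 1 → 2 → 4 → 7 → 11 → 16 → 22

Answer: 22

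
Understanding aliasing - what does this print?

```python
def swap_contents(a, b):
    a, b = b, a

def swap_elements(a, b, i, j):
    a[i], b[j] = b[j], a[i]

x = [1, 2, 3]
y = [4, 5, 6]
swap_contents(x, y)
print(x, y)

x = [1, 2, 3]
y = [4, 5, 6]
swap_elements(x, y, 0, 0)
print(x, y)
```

Key concept: parameter rebinding vs mutation.
Step by step:
`x = [1, 2, 3]` → x = [1, 2, 3]
`y = [4, 5, 6]` → y = [4, 5, 6]
`swap_contents(x, y)` → no visible change to tracked variables
`print(x, y)` → prints [1, 2, 3] [4, 5, 6]
`x = [1, 2, 3]` → x = [1, 2, 3]
`y = [4, 5, 6]` → y = [4, 5, 6]
`swap_elements(x, y, 0, 0)` → x = [4, 2, 3]; y = [1, 5, 6]
`print(x, y)` → prints [4, 2, 3] [1, 5, 6]

Answer:
[1, 2, 3] [4, 5, 6]
[4, 2, 3] [1, 5, 6]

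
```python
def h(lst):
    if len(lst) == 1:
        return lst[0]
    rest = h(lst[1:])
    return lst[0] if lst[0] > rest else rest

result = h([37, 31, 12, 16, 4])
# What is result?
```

Recursive max over [37, 31, 12, 16, 4] = 37

Answer: 37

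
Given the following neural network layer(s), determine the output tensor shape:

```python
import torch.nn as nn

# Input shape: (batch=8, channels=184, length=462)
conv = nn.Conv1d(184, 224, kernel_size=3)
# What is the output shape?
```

Input: (8, 184, 462) -> Output: (8, 224, 460)

Answer: (8, 224, 460)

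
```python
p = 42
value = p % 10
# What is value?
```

Trace:
`p = 42` → p = 42
`value = p % 10` → value = 2
So value = 2

Answer: 2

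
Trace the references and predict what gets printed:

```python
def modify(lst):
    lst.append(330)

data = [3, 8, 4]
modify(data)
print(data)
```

Key concept: function modifies passed list.
Step by step:
`data = [3, 8, 4]` → data = [3, 8, 4]
`modify(data)` → data = [3, 8, 4, 330]
`print(data)` → prints [3, 8, 4, 330]

Answer: [3, 8, 4, 330]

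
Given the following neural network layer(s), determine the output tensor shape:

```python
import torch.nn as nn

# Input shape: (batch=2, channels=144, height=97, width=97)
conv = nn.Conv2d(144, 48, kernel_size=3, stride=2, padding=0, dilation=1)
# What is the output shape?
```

Input: (2, 144, 97, 97) -> Output: (2, 48, 48, 48)

Answer: (2, 48, 48, 48)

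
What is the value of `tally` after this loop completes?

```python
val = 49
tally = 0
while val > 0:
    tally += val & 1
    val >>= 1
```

Count set bits in 49 (binary: 0b110001)
`tally` takes the values: 0 → 1 → 2 → 3

Answer: 3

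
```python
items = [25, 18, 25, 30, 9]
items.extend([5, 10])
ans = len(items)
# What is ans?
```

Trace:
`items = [25, 18, 25, 30, 9]` → items = [25, 18, 25, 30, 9]
`items.extend([5, 10])` → items = [25, 18, 25, 30, 9, 5, 10]
`ans = len(items)` → ans = 7
So ans = 7

Answer: 7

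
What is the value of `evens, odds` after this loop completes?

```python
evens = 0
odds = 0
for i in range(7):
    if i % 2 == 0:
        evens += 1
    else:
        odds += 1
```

Count evens and odds in range(7)
`evens, odds` takes the values: (0, 0) → (1, 0) → (1, 1) → (2, 1) → (2, 2) → (3, 2) → (3, 3) → (4, 3)

Answer: 4, 3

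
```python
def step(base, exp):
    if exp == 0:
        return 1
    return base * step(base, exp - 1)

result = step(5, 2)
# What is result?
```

step(5, 2) = 5 * 5 = 25

Answer: 25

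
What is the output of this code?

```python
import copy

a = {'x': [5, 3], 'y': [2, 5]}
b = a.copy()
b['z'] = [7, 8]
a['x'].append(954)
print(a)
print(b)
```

Key concept: shallow copy of dict with mutable values.
Step by step:
`a = {'x': [5, 3], 'y': [2, 5]}` → a = {'x': [5, 3], 'y': [2, 5]}
`b = a.copy()` → b = {'x': [5, 3], 'y': [2, 5]}
`b['z'] = [7, 8]` → b = {'x': [5, 3], 'y': [2, 5], 'z': [7, 8]}
`a['x'].append(954)` → a = {'x': [5, 3, 954], 'y': [2, 5]}; b = {'x': [5, 3, 954], 'y': [2, 5], 'z': [7, 8]}
`print(a)` → prints {'x': [5, 3, 954], 'y': [2, 5]}
`print(b)` → prints {'x': [5, 3, 954], 'y': [2, 5], 'z': [7, 8]}

Answer:
{'x': [5, 3, 954], 'y': [2, 5]}
{'x': [5, 3, 954], 'y': [2, 5], 'z': [7, 8]}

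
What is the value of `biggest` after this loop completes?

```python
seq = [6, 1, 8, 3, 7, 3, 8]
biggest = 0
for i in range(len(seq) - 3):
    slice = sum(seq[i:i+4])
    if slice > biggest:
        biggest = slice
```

Max sum of 4-element window in [6, 1, 8, 3, 7, 3, 8]
`biggest` takes the values: 0 → 18 → 19 → 21

Answer: 21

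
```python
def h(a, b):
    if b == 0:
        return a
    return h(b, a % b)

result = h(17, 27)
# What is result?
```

h(17, 27) -> h(27, 17) -> h(17, 10) -> h(10, 7) -> h(7, 3) -> h(3, 1) -> h(1, 0) -> 1

Answer: 1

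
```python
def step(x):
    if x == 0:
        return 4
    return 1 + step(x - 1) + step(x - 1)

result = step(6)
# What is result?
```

step(x) = 1 + 2·step(x-1), step(0)=4. Closed form: (4+1)·2^6 - 1 = 319.

Answer: 319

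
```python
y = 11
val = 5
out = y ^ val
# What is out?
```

Trace:
`y = 11` → y = 11
`val = 5` → val = 5
`out = y ^ val` → out = 14
So out = 14

Answer: 14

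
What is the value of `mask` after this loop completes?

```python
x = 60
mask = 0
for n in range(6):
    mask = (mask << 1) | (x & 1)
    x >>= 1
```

Reverse lowest 6 bits of 60
`mask` takes the values: 0 → 1 → 3 → 7 → 15

Answer: 15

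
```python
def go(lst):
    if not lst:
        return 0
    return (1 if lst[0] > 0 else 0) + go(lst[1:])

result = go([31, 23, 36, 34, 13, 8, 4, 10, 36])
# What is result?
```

Count of positive elements in [31, 23, 36, 34, 13, 8, 4, 10, 36] = 9

Answer: 9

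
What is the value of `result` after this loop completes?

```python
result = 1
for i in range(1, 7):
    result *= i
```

6! = 720
`result` takes the values: 1 → 2 → 6 → 24 → 120 → 720

Answer: 720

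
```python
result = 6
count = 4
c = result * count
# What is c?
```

Trace:
`result = 6` → result = 6
`count = 4` → count = 4
`c = result * count` → c = 24
So c = 24

Answer: 24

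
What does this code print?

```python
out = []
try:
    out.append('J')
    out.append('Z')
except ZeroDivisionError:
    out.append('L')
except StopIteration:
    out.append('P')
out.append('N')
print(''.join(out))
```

Execution trace: 'J' (try body) → 'Z' (try body, no exception) → 'N' (after the try/except). Output: JZN

Answer: JZN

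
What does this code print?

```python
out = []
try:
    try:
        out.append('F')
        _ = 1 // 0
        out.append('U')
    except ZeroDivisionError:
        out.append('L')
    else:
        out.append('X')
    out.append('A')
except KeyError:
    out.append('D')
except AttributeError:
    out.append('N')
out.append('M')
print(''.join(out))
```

Execution trace: 'F' (inner try body) → 'L' (inner except ZeroDivisionError) → 'A' (try body, no exception) → 'M' (after the try/except). Output: FLAM

Answer: FLAM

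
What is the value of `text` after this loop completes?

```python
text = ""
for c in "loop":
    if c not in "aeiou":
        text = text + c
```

Remove vowels from 'loop'
`text` takes the values: "" → "l" → "lp"

Answer: "lp"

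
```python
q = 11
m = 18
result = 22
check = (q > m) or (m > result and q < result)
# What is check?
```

Trace:
`q = 11` → q = 11
`m = 18` → m = 18
`result = 22` → result = 22
`check = (q > m) or (m > result and q < result)` → check = False
So check = False

Answer: False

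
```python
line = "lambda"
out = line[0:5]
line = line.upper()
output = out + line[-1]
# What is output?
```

Trace:
`line = "lambda"` → line = 'lambda'
`out = line[0:5]` → out = 'lambd'
`line = line.upper()` → line = 'LAMBDA'
`output = out + line[-1]` → output = 'lambdA'
So output = 'lambdA'

Answer: 'lambdA'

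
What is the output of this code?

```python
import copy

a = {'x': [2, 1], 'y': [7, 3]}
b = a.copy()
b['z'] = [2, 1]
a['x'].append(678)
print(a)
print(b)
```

Key concept: shallow copy of dict with mutable values.
Step by step:
`a = {'x': [2, 1], 'y': [7, 3]}` → a = {'x': [2, 1], 'y': [7, 3]}
`b = a.copy()` → b = {'x': [2, 1], 'y': [7, 3]}
`b['z'] = [2, 1]` → b = {'x': [2, 1], 'y': [7, 3], 'z': [2, 1]}
`a['x'].append(678)` → a = {'x': [2, 1, 678], 'y': [7, 3]}; b = {'x': [2, 1, 678], 'y': [7, 3], 'z': [2, 1]}
`print(a)` → prints {'x': [2, 1, 678], 'y': [7, 3]}
`print(b)` → prints {'x': [2, 1, 678], 'y': [7, 3], 'z': [2, 1]}

Answer:
{'x': [2, 1, 678], 'y': [7, 3]}
{'x': [2, 1, 678], 'y': [7, 3], 'z': [2, 1]}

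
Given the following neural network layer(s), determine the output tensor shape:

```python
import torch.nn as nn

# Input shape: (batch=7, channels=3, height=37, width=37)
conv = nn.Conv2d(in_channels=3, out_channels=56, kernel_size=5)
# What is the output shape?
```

Input: (7, 3, 37, 37) -> Output: (7, 56, 33, 33)

Answer: (7, 56, 33, 33)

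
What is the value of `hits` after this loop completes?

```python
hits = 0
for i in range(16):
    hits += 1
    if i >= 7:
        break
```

Loop breaks when i reaches 7, hits is 8
`hits` takes the values: 0 → 1 → 2 → 3 → 4 → 5 → 6 → 7 → 8

Answer: 8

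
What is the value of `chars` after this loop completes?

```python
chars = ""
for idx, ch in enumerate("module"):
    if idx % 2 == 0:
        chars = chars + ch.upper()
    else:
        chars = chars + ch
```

Uppercase even positions in 'module'
`chars` takes the values: "" → "M" → "Mo" → "MoD" → "MoDu" → "MoDuL" → "MoDuLe"

Answer: "MoDuLe"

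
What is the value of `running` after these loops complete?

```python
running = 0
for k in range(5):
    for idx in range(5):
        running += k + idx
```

Sum of all k+idx for k,idx in 5x5
`running` takes the values: 0 → 1 → 3 → 6 → 10 → 11 → 13 → 16 → 20 → 25 → 27 → 30 → 34 → 39 → 45 → 48 → 52 → 57 → 63 → 70 → 74 → 79 → 85 → 92 → 100

Answer: 100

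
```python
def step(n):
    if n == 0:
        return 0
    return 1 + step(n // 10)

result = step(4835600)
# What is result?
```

Count of digits of 4835600: 7

Answer: 7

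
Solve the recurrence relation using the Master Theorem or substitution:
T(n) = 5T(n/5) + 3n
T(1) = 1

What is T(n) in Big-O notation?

By Master Theorem: a=5, b=5, f(n)=3n. Since log_5(5) = 1 and f(n) = Θ(n^1), Case 2 applies. T(n) = O(n log n).

Answer: O(n log n)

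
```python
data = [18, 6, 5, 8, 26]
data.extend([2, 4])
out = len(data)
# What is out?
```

Trace:
`data = [18, 6, 5, 8, 26]` → data = [18, 6, 5, 8, 26]
`data.extend([2, 4])` → data = [18, 6, 5, 8, 26, 2, 4]
`out = len(data)` → out = 7
So out = 7

Answer: 7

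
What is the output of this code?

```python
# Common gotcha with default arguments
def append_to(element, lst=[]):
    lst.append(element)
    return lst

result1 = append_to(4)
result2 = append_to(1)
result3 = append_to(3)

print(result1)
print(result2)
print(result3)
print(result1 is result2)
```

Key concept: mutable default argument gotcha.
Step by step:
`result1 = append_to(4)` → result1 = [4]
`result2 = append_to(1)` → result1 = [4, 1] (same object as result2); result2 = [4, 1] (same object as result1)
`result3 = append_to(3)` → result1 = [4, 1, 3] (same object as result2, result3); result2 = [4, 1, 3] (same object as result1, result3); result3 = [4, 1, 3] (same object as result1, result2)
`print(result1)` → prints [4, 1, 3]
`print(result2)` → prints [4, 1, 3]
`print(result3)` → prints [4, 1, 3]
`print(result1 is result2)` → prints True

Answer:
[4, 1, 3]
[4, 1, 3]
[4, 1, 3]
True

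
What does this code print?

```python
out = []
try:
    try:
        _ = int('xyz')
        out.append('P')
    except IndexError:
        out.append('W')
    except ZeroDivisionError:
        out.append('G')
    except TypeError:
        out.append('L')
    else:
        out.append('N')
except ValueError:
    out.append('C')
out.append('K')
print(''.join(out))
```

Execution trace: 'C' (outer except ValueError) → 'K' (after the try/except). Output: CK

Answer: CK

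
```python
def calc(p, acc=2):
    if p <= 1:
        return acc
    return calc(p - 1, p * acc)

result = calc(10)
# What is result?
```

Accumulator trace (n, acc): (10, 2) -> (9, 20) -> (8, 180) -> (7, 1440) -> (6, 10080) -> (5, 60480) -> (4, 302400) -> (3, 1209600) -> (2, 3628800) -> (1, 7257600) -> return 7257600

Answer: 7257600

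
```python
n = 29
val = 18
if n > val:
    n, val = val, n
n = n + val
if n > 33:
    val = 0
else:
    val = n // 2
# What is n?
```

Trace:
`n = 29` → n = 29
`val = 18` → val = 18
`if n > val: ...` → n > val is True → n = 18; val = 29
`n = n + val` → n = 47
`if n > 33: ...` → n > 33 is True → val = 0
So n = 47

Answer: 47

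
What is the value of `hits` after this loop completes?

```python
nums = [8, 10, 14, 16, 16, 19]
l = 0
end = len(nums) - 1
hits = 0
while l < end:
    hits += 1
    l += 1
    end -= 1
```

Iterations until pointers meet (list length 6)
`hits` takes the values: 0 → 1 → 2 → 3

Answer: 3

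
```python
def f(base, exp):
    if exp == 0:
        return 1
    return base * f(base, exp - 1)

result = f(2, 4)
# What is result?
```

f(2, 4) = 2 * 2 * 2 * 2 = 16

Answer: 16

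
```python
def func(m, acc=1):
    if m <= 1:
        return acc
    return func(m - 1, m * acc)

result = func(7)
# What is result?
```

Accumulator trace (n, acc): (7, 1) -> (6, 7) -> (5, 42) -> (4, 210) -> (3, 840) -> (2, 2520) -> (1, 5040) -> return 5040

Answer: 5040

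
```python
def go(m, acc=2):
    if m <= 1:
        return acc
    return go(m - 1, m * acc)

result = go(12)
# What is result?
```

Accumulator trace (n, acc): (12, 2) -> (11, 24) -> (10, 264) -> (9, 2640) -> (8, 23760) -> (7, 190080) -> (6, 1330560) -> (5, 7983360) -> (4, 39916800) -> (3, 159667200) -> (2, 479001600) -> (1, 958003200) -> return 958003200

Answer: 958003200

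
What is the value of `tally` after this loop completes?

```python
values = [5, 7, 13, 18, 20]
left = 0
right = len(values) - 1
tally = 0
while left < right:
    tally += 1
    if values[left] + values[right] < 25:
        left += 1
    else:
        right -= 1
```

Steps to find pair summing to 25
`tally` takes the values: 0 → 1 → 2 → 3 → 4

Answer: 4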